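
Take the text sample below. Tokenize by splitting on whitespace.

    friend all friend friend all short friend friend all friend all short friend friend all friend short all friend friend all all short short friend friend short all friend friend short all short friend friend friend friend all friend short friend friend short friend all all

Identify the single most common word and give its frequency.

Unigram frequencies (highest first):
  friend: 23
  all: 13
  short: 10

"friend", 23 times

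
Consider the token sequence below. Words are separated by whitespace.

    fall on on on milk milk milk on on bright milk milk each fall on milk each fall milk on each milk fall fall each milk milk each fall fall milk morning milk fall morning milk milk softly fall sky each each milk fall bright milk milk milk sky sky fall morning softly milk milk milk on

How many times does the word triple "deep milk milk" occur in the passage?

Scanning the 55 overlapping trigram windows for "deep milk milk":
  (none found)

0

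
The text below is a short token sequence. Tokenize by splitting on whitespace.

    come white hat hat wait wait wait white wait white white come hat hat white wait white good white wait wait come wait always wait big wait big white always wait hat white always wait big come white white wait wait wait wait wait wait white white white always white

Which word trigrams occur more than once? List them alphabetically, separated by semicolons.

always wait big; wait wait wait; wait wait white; wait white white; white always wait; white wait wait; white wait white

Trigram counts meeting the condition (more than once):
  always wait big: 2
  wait wait wait: 5
  wait wait white: 2
  wait white white: 2
  white always wait: 2
  white wait wait: 2
  white wait white: 2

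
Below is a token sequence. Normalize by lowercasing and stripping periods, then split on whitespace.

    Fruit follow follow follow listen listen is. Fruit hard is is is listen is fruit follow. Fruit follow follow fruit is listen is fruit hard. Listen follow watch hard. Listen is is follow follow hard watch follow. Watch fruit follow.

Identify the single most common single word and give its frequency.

Unigram frequencies (highest first):
  follow: 11
  is: 9
  fruit: 7
  listen: 6
  hard: 4
  watch: 3

"follow", 11 times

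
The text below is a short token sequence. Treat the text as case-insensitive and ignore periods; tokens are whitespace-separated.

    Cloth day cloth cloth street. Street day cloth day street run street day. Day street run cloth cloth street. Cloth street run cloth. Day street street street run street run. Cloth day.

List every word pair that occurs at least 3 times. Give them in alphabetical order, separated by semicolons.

cloth day; cloth street; day street; run cloth; street run; street street

Bigram counts meeting the condition (at least 3 times):
  cloth day: 4
  cloth street: 3
  day street: 3
  run cloth: 3
  street run: 5
  street street: 3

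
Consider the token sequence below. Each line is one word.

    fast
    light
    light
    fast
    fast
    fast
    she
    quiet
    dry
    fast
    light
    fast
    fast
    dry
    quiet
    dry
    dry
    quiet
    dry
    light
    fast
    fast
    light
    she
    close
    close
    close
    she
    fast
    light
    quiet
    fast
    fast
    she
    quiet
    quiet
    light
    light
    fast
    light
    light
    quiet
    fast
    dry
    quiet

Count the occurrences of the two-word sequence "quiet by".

0

Scanning the 44 overlapping bigram windows for "quiet by":
  (none found)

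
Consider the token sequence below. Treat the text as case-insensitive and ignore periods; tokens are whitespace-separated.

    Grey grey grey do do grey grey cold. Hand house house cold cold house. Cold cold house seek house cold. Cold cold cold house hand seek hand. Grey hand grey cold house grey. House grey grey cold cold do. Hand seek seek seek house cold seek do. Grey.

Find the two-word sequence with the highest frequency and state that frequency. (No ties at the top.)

Bigram frequencies (highest first):
  cold cold: 6
  grey grey: 4
  house cold: 4
  cold house: 4
  grey cold: 3
  do grey: 2
  … (19 more, each ≤ 2)

"cold cold", 6 times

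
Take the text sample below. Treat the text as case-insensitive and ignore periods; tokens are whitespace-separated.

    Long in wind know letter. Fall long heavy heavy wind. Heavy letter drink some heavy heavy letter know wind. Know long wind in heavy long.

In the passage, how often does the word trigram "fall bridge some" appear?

Scanning the 23 overlapping trigram windows for "fall bridge some":
  (none found)

0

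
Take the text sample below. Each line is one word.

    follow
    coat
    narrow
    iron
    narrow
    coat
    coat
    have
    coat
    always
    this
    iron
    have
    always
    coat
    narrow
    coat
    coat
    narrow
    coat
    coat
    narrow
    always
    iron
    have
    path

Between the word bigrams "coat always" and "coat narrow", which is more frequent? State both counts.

"coat narrow" (4 vs 1)

"coat always": 1 occurrence
"coat narrow": 4 occurrences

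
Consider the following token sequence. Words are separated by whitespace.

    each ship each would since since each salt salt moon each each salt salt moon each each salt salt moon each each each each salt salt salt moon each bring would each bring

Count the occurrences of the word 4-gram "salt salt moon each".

4

Scanning the 30 overlapping 4-gram windows for "salt salt moon each":
  position 8–11: salt salt moon each
  position 13–16: salt salt moon each
  position 18–21: salt salt moon each
  position 26–29: salt salt moon each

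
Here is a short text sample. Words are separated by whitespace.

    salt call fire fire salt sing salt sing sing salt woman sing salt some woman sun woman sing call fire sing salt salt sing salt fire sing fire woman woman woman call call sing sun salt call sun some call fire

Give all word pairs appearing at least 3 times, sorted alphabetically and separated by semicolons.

Bigram counts meeting the condition (at least 3 times):
  call fire: 3
  salt sing: 3
  sing salt: 5

call fire; salt sing; sing salt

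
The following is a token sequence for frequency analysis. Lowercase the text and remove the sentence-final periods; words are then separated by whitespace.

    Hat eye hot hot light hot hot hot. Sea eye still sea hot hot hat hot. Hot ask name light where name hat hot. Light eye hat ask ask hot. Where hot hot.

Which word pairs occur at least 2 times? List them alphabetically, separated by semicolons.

hat hot; hot hot; hot light

Bigram counts meeting the condition (at least 2 times):
  hat hot: 2
  hot hot: 6
  hot light: 2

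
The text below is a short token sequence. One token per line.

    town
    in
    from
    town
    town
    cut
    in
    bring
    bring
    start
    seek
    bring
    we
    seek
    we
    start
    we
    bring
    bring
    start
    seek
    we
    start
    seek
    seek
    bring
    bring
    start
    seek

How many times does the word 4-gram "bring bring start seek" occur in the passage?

Scanning the 26 overlapping 4-gram windows for "bring bring start seek":
  position 8–11: bring bring start seek
  position 18–21: bring bring start seek
  position 26–29: bring bring start seek

3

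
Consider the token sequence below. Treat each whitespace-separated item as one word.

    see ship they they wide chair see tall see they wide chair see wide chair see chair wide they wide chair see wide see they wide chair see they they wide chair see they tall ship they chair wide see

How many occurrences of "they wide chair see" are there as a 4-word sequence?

Scanning the 37 overlapping 4-gram windows for "they wide chair see":
  position 4–7: they wide chair see
  position 10–13: they wide chair see
  position 19–22: they wide chair see
  position 25–28: they wide chair see
  position 30–33: they wide chair see

5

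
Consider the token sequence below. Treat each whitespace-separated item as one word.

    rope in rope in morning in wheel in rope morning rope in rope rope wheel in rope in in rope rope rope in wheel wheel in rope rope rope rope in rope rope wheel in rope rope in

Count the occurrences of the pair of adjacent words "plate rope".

Scanning the 37 overlapping bigram windows for "plate rope":
  (none found)

0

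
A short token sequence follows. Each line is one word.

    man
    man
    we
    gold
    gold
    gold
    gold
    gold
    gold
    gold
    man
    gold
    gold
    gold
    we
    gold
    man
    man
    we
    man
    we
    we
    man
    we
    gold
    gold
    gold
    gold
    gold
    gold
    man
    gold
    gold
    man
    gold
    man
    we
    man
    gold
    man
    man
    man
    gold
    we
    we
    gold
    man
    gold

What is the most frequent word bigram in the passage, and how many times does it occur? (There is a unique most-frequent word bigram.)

Bigram frequencies (highest first):
  gold gold: 14
  gold man: 7
  man gold: 6
  man we: 5
  man man: 4
  we gold: 4
  … (3 more, each ≤ 3)

"gold gold", 14 times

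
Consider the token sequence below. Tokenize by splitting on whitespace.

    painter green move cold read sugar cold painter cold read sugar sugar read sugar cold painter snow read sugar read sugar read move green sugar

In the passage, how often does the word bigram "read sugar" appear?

Scanning the 24 overlapping bigram windows for "read sugar":
  position 5–6: read sugar
  position 10–11: read sugar
  position 13–14: read sugar
  position 18–19: read sugar
  position 20–21: read sugar

5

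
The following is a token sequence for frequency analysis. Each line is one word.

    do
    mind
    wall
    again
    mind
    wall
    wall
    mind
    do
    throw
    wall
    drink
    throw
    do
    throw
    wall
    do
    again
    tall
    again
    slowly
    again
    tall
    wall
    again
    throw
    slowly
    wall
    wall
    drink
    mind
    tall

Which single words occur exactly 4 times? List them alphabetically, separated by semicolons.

Unigram counts meeting the condition (exactly 4 times):
  do: 4
  mind: 4
  throw: 4

do; mind; throw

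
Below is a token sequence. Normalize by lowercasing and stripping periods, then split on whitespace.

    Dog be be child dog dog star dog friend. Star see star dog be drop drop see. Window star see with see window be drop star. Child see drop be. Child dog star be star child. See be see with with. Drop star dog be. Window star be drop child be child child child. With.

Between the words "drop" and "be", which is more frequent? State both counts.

"drop": 6 occurrences
"be": 10 occurrences

"be" (10 vs 6)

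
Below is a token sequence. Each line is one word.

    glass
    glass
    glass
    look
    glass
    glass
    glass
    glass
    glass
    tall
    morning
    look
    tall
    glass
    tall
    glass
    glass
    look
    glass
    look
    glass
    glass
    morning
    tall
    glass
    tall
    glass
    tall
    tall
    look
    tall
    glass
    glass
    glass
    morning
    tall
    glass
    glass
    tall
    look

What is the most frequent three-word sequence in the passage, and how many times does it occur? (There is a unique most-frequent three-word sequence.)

"glass glass glass", 5 times

Trigram frequencies (highest first):
  glass glass glass: 5
  glass look glass: 3
  tall glass tall: 3
  tall glass glass: 3
  glass glass look: 2
  look glass glass: 2
  … (14 more, each ≤ 2)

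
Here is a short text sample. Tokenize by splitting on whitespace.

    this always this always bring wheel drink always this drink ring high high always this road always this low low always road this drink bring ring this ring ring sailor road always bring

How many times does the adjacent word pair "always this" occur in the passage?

Scanning the 32 overlapping bigram windows for "always this":
  position 2–3: always this
  position 8–9: always this
  position 14–15: always this
  position 17–18: always this

4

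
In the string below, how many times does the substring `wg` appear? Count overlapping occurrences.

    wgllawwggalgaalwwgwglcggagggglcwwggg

5

Sliding a length-2 window over the 36 characters (35 positions):
  position 1–2: wg
  position 7–8: wg
  position 17–18: wg
  position 19–20: wg
  position 33–34: wg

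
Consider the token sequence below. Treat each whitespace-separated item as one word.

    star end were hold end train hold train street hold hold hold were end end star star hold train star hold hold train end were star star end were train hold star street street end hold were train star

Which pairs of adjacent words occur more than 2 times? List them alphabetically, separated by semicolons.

end were; hold hold; hold train

Bigram counts meeting the condition (more than 2 times):
  end were: 3
  hold hold: 3
  hold train: 3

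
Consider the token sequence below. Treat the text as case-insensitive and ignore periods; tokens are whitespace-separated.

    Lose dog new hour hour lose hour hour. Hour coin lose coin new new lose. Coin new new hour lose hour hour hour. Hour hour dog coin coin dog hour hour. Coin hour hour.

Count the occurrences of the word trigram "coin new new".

Scanning the 32 overlapping trigram windows for "coin new new":
  position 12–14: coin new new
  position 16–18: coin new new

2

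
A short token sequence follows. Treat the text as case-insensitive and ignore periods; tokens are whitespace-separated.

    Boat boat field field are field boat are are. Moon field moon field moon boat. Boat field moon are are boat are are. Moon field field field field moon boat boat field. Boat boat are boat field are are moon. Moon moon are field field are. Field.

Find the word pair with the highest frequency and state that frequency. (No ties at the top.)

"field field", 5 times

Bigram frequencies (highest first):
  field field: 5
  boat boat: 4
  boat field: 4
  are are: 4
  field moon: 4
  field are: 3
  … (9 more, each ≤ 3)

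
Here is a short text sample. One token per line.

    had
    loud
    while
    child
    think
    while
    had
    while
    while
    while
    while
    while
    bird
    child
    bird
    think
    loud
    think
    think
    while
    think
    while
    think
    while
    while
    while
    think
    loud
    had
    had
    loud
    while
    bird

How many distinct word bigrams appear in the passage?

33 tokens → 32 bigram windows in total.
Repeated bigrams (each contributes count−1 duplicates):
  while while: 6
  think while: 4
  while think: 3
  had loud: 2
  loud while: 2
  think loud: 2
  while bird: 2
14 duplicate windows → 32 − 14 = 18 distinct.

18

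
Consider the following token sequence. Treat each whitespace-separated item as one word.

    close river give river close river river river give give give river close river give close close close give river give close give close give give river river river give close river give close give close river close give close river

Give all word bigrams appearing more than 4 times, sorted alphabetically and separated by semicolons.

close give; close river; give close; river give

Bigram counts meeting the condition (more than 4 times):
  close give: 5
  close river: 6
  give close: 7
  river give: 6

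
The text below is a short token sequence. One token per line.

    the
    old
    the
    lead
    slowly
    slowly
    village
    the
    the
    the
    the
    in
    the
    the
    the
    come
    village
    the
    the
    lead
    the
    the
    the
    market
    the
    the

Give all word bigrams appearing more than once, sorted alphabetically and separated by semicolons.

the lead; the the; village the

Bigram counts meeting the condition (more than once):
  the lead: 2
  the the: 9
  village the: 2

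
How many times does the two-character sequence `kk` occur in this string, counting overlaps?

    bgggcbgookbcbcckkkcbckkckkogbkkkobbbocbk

6

Sliding a length-2 window over the 40 characters (39 positions):
  position 16–17: kk
  position 17–18: kk
  position 22–23: kk
  position 25–26: kk
  position 30–31: kk
  position 31–32: kk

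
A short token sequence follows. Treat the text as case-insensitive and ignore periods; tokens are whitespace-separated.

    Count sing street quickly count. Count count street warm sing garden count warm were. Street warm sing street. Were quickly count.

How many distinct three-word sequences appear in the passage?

18

21 tokens → 19 trigram windows in total.
Repeated trigrams (each contributes count−1 duplicates):
  street warm sing: 2
1 duplicate windows → 19 − 1 = 18 distinct.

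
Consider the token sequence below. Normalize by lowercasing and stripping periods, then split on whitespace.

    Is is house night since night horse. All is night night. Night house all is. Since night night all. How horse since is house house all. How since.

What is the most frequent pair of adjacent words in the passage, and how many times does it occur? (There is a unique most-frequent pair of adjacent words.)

Bigram frequencies (highest first):
  night night: 3
  is house: 2
  since night: 2
  all is: 2
  house all: 2
  all how: 2
  … (14 more, each ≤ 1)

"night night", 3 times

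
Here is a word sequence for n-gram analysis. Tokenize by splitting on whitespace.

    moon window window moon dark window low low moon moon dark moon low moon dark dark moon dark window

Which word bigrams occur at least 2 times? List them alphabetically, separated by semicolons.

Bigram counts meeting the condition (at least 2 times):
  dark moon: 2
  dark window: 2
  low moon: 2
  moon dark: 4

dark moon; dark window; low moon; moon dark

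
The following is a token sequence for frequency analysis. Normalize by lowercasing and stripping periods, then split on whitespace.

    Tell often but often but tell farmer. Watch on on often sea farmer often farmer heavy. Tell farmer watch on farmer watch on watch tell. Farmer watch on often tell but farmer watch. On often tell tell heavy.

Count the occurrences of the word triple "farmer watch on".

5

Scanning the 36 overlapping trigram windows for "farmer watch on":
  position 7–9: farmer watch on
  position 18–20: farmer watch on
  position 21–23: farmer watch on
  position 26–28: farmer watch on
  position 32–34: farmer watch on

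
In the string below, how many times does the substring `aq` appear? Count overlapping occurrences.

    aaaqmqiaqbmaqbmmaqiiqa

Sliding a length-2 window over the 22 characters (21 positions):
  position 3–4: aq
  position 8–9: aq
  position 12–13: aq
  position 17–18: aq

4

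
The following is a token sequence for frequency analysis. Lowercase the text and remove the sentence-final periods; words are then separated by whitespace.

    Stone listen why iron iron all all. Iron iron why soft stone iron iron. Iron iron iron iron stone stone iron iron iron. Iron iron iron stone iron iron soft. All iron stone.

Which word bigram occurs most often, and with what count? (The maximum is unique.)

"iron iron", 13 times

Bigram frequencies (highest first):
  iron iron: 13
  stone iron: 3
  iron stone: 3
  all iron: 2
  stone listen: 1
  listen why: 1
  … (9 more, each ≤ 1)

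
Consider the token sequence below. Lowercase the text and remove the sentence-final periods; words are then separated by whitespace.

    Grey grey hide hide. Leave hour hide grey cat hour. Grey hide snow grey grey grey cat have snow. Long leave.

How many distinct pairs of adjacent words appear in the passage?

16

21 tokens → 20 bigram windows in total.
Repeated bigrams (each contributes count−1 duplicates):
  grey grey: 3
  grey cat: 2
  grey hide: 2
4 duplicate windows → 20 − 4 = 16 distinct.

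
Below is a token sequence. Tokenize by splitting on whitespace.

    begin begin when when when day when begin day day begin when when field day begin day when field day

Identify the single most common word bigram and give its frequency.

Bigram frequencies (highest first):
  when when: 3
  begin when: 2
  day when: 2
  begin day: 2
  day begin: 2
  when field: 2
  … (5 more, each ≤ 2)

"when when", 3 times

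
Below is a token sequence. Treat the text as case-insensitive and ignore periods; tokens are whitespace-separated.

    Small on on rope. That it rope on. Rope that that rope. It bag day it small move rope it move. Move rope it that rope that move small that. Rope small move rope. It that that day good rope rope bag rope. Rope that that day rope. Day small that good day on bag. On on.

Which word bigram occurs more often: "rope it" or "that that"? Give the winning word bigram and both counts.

"rope it": 4 occurrences
"that that": 3 occurrences

"rope it" (4 vs 3)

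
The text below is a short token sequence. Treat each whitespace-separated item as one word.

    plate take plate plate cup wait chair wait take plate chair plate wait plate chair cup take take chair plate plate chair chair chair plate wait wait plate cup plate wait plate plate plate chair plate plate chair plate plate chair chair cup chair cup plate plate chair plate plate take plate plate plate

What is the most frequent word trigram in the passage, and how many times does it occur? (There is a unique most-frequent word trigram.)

"plate plate chair", 5 times

Trigram frequencies (highest first):
  plate plate chair: 5
  plate chair plate: 4
  chair plate plate: 4
  plate take plate: 2
  take plate plate: 2
  chair plate wait: 2
  … (30 more, each ≤ 2)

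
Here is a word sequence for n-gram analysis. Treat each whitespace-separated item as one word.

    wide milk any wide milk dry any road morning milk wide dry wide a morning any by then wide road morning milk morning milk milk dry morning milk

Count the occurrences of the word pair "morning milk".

4

Scanning the 27 overlapping bigram windows for "morning milk":
  position 9–10: morning milk
  position 21–22: morning milk
  position 23–24: morning milk
  position 27–28: morning milk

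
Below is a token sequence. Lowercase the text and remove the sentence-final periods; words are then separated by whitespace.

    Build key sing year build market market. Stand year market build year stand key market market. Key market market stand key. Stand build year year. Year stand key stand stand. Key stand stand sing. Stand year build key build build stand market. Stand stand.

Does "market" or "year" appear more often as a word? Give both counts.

"market": 8 occurrences
"year": 7 occurrences

"market" (8 vs 7)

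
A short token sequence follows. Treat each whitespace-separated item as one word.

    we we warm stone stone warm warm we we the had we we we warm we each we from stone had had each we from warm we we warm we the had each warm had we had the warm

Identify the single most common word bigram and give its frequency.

Bigram frequencies (highest first):
  we we: 5
  warm we: 4
  we warm: 3
  we the: 2
  the had: 2
  had we: 2
  … (17 more, each ≤ 2)

"we we", 5 times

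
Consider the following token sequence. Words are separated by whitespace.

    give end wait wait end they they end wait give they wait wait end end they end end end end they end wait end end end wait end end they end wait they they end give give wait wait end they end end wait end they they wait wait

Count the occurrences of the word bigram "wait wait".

4

Scanning the 48 overlapping bigram windows for "wait wait":
  position 3–4: wait wait
  position 12–13: wait wait
  position 38–39: wait wait
  position 48–49: wait wait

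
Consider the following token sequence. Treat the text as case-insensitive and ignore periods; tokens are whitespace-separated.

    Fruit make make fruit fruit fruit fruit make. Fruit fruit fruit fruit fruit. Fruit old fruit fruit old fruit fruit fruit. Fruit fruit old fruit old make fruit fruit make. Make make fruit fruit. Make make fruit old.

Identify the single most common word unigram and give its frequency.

Unigram frequencies (highest first):
  fruit: 24
  make: 9
  old: 5

"fruit", 24 times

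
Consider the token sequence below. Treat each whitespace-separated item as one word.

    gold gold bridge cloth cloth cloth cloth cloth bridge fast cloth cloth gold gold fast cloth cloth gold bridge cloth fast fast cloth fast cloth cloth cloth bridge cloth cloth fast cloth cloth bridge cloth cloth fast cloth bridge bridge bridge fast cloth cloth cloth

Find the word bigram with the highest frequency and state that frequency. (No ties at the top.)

Bigram frequencies (highest first):
  cloth cloth: 13
  fast cloth: 7
  bridge cloth: 4
  cloth bridge: 4
  cloth fast: 4
  gold gold: 2
  … (6 more, each ≤ 2)

"cloth cloth", 13 times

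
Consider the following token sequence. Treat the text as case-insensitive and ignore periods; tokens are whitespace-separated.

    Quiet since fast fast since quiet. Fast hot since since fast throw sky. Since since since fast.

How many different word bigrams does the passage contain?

12

17 tokens → 16 bigram windows in total.
Repeated bigrams (each contributes count−1 duplicates):
  since fast: 3
  since since: 3
4 duplicate windows → 16 − 4 = 12 distinct.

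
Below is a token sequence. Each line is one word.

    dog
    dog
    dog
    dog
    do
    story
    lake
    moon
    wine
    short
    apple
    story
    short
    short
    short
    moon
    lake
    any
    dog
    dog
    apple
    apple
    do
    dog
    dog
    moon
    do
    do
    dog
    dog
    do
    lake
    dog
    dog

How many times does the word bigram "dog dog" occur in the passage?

Scanning the 33 overlapping bigram windows for "dog dog":
  position 1–2: dog dog
  position 2–3: dog dog
  position 3–4: dog dog
  position 19–20: dog dog
  position 24–25: dog dog
  position 29–30: dog dog
  position 33–34: dog dog

7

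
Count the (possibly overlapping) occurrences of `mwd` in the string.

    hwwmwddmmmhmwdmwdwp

3

Sliding a length-3 window over the 19 characters (17 positions):
  position 4–6: mwd
  position 12–14: mwd
  position 15–17: mwd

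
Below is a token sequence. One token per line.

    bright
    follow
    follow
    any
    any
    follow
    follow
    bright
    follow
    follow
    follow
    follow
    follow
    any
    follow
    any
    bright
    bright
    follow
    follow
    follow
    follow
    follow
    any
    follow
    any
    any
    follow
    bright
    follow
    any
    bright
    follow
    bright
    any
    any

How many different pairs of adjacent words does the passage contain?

36 tokens → 35 bigram windows in total.
Repeated bigrams (each contributes count−1 duplicates):
  follow follow: 10
  follow any: 6
  bright follow: 5
  any follow: 4
  any any: 3
  follow bright: 3
  any bright: 2
26 duplicate windows → 35 − 26 = 9 distinct.

9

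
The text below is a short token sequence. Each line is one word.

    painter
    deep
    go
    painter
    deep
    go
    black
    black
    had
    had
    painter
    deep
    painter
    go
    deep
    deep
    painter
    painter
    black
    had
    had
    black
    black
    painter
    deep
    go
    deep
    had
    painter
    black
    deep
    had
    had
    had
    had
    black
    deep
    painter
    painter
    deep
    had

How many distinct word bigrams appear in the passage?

41 tokens → 40 bigram windows in total.
Repeated bigrams (each contributes count−1 duplicates):
  had had: 5
  painter deep: 5
  deep go: 3
  deep had: 3
  deep painter: 3
  black black: 2
  black deep: 2
  black had: 2
  … (5 more repeated)
22 duplicate windows → 40 − 22 = 18 distinct.

18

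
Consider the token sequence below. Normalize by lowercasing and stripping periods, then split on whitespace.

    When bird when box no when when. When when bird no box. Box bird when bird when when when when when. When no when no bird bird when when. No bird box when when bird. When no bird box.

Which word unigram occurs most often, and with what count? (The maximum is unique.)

Unigram frequencies (highest first):
  when: 19
  bird: 9
  no: 6
  box: 5

"when", 19 times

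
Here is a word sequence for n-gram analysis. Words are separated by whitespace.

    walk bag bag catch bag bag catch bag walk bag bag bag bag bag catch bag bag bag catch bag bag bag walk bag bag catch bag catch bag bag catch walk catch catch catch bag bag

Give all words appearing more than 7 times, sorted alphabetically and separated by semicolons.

bag; catch

Unigram counts meeting the condition (more than 7 times):
  bag: 23
  catch: 10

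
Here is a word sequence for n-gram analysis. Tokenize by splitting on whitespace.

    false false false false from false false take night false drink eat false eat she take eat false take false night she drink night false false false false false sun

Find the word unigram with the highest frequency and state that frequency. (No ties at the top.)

Unigram frequencies (highest first):
  false: 15
  take: 3
  night: 3
  eat: 3
  drink: 2
  she: 2
  … (2 more, each ≤ 1)

"false", 15 times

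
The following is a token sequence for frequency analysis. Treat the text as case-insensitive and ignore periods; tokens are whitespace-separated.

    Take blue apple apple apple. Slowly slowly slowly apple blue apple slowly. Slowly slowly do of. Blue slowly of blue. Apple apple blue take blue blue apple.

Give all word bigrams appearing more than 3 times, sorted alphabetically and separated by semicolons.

blue apple; slowly slowly

Bigram counts meeting the condition (more than 3 times):
  blue apple: 4
  slowly slowly: 4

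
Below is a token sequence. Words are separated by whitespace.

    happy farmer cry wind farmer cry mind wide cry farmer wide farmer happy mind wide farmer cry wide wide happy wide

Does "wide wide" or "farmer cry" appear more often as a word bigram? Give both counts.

"farmer cry" (3 vs 1)

"wide wide": 1 occurrence
"farmer cry": 3 occurrences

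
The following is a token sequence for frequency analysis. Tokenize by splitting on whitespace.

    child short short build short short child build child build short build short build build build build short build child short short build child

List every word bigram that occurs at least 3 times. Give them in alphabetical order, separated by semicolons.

Bigram counts meeting the condition (at least 3 times):
  build build: 3
  build child: 3
  build short: 4
  short build: 5
  short short: 3

build build; build child; build short; short build; short short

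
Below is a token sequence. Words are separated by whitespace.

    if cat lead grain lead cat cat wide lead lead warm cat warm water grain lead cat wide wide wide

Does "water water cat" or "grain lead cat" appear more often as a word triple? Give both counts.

"water water cat": 0 occurrences
"grain lead cat": 2 occurrences

"grain lead cat" (2 vs 0)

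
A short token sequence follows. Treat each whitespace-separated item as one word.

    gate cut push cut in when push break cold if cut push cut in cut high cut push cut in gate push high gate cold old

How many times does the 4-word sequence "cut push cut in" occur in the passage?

3

Scanning the 23 overlapping 4-gram windows for "cut push cut in":
  position 2–5: cut push cut in
  position 11–14: cut push cut in
  position 17–20: cut push cut in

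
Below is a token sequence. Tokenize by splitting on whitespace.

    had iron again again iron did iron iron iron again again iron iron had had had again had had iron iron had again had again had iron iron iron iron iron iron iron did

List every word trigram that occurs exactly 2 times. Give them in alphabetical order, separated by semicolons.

again again iron; had iron iron; iron again again; iron iron had

Trigram counts meeting the condition (exactly 2 times):
  again again iron: 2
  had iron iron: 2
  iron again again: 2
  iron iron had: 2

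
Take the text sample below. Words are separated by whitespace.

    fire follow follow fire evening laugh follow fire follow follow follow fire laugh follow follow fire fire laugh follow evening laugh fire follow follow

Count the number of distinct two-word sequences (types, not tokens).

10

24 tokens → 23 bigram windows in total.
Repeated bigrams (each contributes count−1 duplicates):
  follow follow: 5
  follow fire: 4
  fire follow: 3
  laugh follow: 3
  evening laugh: 2
  fire laugh: 2
13 duplicate windows → 23 − 13 = 10 distinct.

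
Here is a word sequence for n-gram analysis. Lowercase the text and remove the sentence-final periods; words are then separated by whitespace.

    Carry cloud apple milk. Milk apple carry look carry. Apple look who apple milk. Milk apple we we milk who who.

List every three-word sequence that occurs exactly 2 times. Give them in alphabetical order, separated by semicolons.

Trigram counts meeting the condition (exactly 2 times):
  apple milk milk: 2
  milk milk apple: 2

apple milk milk; milk milk apple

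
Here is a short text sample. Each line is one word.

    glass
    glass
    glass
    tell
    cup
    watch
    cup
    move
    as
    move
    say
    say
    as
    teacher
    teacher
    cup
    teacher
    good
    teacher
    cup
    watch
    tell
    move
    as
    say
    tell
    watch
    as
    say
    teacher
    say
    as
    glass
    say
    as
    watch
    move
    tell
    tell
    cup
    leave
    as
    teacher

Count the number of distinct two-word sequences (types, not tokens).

43 tokens → 42 bigram windows in total.
Repeated bigrams (each contributes count−1 duplicates):
  say as: 3
  as say: 2
  as teacher: 2
  cup watch: 2
  glass glass: 2
  move as: 2
  teacher cup: 2
  tell cup: 2
9 duplicate windows → 42 − 9 = 33 distinct.

33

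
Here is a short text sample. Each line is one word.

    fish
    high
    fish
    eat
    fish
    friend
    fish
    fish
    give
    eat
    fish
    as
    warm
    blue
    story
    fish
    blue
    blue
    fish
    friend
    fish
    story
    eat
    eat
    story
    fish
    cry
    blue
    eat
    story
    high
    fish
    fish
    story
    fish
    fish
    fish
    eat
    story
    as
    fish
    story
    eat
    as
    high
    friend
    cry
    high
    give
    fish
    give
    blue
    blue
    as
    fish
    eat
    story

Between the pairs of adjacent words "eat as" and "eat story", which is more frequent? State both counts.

"eat story" (4 vs 1)

"eat as": 1 occurrence
"eat story": 4 occurrences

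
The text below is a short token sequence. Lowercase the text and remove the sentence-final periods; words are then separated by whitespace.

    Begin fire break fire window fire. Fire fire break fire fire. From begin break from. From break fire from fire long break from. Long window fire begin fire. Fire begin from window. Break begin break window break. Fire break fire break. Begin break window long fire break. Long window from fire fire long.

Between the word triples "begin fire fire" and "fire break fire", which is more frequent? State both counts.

"begin fire fire": 1 occurrence
"fire break fire": 3 occurrences

"fire break fire" (3 vs 1)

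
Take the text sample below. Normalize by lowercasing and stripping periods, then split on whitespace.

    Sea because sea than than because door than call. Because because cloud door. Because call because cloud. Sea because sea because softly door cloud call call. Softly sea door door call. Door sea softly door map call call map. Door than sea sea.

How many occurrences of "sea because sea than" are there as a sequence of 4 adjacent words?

1

Scanning the 40 overlapping 4-gram windows for "sea because sea than":
  position 1–4: sea because sea than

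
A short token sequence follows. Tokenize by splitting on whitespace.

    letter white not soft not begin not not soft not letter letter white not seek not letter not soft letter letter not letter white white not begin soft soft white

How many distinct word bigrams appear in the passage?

17

30 tokens → 29 bigram windows in total.
Repeated bigrams (each contributes count−1 duplicates):
  letter white: 3
  not letter: 3
  not soft: 3
  white not: 3
  letter letter: 2
  letter not: 2
  not begin: 2
  soft not: 2
12 duplicate windows → 29 − 12 = 17 distinct.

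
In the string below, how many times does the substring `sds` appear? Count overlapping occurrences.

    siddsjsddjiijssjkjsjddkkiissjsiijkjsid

Sliding a length-3 window over the 38 characters (36 positions):
  (no match at any position)

0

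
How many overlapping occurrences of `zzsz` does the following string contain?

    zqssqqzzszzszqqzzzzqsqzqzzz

Sliding a length-4 window over the 27 characters (24 positions):
  position 7–10: zzsz
  position 10–13: zzsz

2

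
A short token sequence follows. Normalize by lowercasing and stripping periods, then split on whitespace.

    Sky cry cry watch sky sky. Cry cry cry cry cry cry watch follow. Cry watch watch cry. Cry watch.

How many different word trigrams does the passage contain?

20 tokens → 18 trigram windows in total.
Repeated trigrams (each contributes count−1 duplicates):
  cry cry cry: 4
  cry cry watch: 3
  sky cry cry: 2
6 duplicate windows → 18 − 6 = 12 distinct.

12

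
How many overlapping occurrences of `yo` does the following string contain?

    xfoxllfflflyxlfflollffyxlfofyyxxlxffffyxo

Sliding a length-2 window over the 41 characters (40 positions):
  (no match at any position)

0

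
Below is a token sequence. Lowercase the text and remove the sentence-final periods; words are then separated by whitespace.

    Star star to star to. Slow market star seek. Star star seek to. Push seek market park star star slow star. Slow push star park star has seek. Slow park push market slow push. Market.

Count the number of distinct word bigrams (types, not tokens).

26

35 tokens → 34 bigram windows in total.
Repeated bigrams (each contributes count−1 duplicates):
  star star: 3
  park star: 2
  push market: 2
  slow push: 2
  star seek: 2
  star slow: 2
  star to: 2
8 duplicate windows → 34 − 8 = 26 distinct.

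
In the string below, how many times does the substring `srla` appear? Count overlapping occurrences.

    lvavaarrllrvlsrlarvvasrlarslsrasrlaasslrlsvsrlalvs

4

Sliding a length-4 window over the 50 characters (47 positions):
  position 14–17: srla
  position 22–25: srla
  position 32–35: srla
  position 44–47: srla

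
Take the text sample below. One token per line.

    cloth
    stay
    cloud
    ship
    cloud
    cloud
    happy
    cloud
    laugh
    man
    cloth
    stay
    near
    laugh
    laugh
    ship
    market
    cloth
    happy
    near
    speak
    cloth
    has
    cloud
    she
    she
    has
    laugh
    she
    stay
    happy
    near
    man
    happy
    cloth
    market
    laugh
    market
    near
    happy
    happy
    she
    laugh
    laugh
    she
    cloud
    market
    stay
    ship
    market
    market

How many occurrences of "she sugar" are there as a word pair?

0

Scanning the 50 overlapping bigram windows for "she sugar":
  (none found)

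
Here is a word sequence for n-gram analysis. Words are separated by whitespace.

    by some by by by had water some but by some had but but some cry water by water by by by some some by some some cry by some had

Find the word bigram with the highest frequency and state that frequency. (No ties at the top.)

"by some", 5 times

Bigram frequencies (highest first):
  by some: 5
  by by: 4
  some by: 2
  some had: 2
  some cry: 2
  water by: 2
  … (12 more, each ≤ 2)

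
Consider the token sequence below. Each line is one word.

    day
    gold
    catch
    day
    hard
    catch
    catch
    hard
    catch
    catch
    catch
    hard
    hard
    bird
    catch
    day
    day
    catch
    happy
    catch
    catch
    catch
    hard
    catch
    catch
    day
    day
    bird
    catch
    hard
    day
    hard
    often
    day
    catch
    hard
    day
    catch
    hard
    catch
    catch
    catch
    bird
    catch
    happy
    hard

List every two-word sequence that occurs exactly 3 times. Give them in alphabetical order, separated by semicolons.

Bigram counts meeting the condition (exactly 3 times):
  bird catch: 3
  catch day: 3
  day catch: 3

bird catch; catch day; day catch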